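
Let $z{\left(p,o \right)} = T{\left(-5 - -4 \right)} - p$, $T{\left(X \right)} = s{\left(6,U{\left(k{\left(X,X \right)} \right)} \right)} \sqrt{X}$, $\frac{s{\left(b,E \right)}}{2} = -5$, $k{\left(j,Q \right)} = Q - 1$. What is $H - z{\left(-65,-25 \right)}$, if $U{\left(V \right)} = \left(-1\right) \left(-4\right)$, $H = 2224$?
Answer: $2159 + 10 i \approx 2159.0 + 10.0 i$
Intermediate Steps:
$k{\left(j,Q \right)} = -1 + Q$
$U{\left(V \right)} = 4$
$s{\left(b,E \right)} = -10$ ($s{\left(b,E \right)} = 2 \left(-5\right) = -10$)
$T{\left(X \right)} = - 10 \sqrt{X}$
$z{\left(p,o \right)} = - p - 10 i$ ($z{\left(p,o \right)} = - 10 \sqrt{-5 - -4} - p = - 10 \sqrt{-5 + 4} - p = - 10 \sqrt{-1} - p = - 10 i - p = - p - 10 i$)
$H - z{\left(-65,-25 \right)} = 2224 - \left(\left(-1\right) \left(-65\right) - 10 i\right) = 2224 - \left(65 - 10 i\right) = 2159 + 10 i$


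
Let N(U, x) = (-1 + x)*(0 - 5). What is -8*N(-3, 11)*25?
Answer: 10000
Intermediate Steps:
N(U, x) = 5 - 5*x (N(U, x) = (-1 + x)*(-5) = 5 - 5*x)
-8*N(-3, 11)*25 = -8*(5 - 5*11)*25 = -8*(5 - 55)*25 = -8*(-50)*25 = 400*25 = 10000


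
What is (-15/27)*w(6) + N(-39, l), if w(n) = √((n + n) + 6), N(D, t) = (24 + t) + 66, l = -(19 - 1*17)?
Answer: 88 - 5*√2/3 ≈ 85.643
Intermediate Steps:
l = -2 (l = -(19 - 17) = -1*2 = -2)
N(D, t) = 90 + t
w(n) = √(6 + 2*n) (w(n) = √(2*n + 6) = √(6 + 2*n))
(-15/27)*w(6) + N(-39, l) = (-15/27)*√(6 + 2*6) + (90 - 2) = (-15*1/27)*√(6 + 12) + 88 = -5*√2/3 + 88 = 88 - 5*√2/3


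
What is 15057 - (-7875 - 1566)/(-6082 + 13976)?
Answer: 118869399/7894 ≈ 15058.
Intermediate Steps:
15057 - (-7875 - 1566)/(-6082 + 13976) = 15057 - (-9441)/7894 = 15057 - 1*(-9441/7894) = 15057 + 9441/7894 = 118869399/7894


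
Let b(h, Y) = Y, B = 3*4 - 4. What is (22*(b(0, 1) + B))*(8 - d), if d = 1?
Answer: 1386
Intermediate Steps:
B = 8 (B = 12 - 4 = 8)
(22*(b(0, 1) + B))*(8 - d) = (22*(1 + 8))*(8 - 1*1) = (22*9)*(8 - 1) = 198*7 = 1386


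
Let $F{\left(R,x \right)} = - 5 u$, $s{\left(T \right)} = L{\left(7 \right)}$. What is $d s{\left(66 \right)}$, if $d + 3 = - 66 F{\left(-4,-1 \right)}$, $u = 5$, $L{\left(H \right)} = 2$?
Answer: $3294$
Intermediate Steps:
$s{\left(T \right)} = 2$
$F{\left(R,x \right)} = -25$ ($F{\left(R,x \right)} = \left(-5\right) 5 = -25$)
$d = 1647$ ($d = -3 - -1650 = -3 + 1650 = 1647$)
$d s{\left(66 \right)} = 1647 \cdot 2 = 3294$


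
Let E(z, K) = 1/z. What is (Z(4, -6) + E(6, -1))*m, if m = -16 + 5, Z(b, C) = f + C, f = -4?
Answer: 649/6 ≈ 108.17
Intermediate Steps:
Z(b, C) = -4 + C
m = -11
(Z(4, -6) + E(6, -1))*m = ((-4 - 6) + 1/6)*(-11) = (-10 + ⅙)*(-11) = -59/6*(-11) = 649/6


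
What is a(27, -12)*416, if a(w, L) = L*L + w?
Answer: 71136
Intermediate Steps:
a(w, L) = w + L² (a(w, L) = L² + w = w + L²)
a(27, -12)*416 = (27 + (-12)²)*416 = (27 + 144)*416 = 171*416 = 71136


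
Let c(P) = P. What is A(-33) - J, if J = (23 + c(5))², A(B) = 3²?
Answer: -775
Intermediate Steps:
A(B) = 9
J = 784 (J = (23 + 5)² = 28² = 784)
A(-33) - J = 9 - 1*784 = 9 - 784 = -775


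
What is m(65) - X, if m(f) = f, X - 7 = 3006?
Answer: -2948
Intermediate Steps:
X = 3013 (X = 7 + 3006 = 3013)
m(65) - X = 65 - 1*3013 = 65 - 3013 = -2948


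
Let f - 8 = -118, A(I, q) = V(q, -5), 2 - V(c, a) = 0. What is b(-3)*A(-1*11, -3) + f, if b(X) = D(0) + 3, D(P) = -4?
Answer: -112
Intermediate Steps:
V(c, a) = 2 (V(c, a) = 2 - 1*0 = 2 + 0 = 2)
A(I, q) = 2
b(X) = -1 (b(X) = -4 + 3 = -1)
f = -110 (f = 8 - 118 = -110)
b(-3)*A(-1*11, -3) + f = -1*2 - 110 = -2 - 110 = -112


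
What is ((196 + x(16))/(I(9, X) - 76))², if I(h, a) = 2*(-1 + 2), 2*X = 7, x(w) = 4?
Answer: 10000/1369 ≈ 7.3046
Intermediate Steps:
X = 7/2 (X = (½)*7 = 7/2 ≈ 3.5000)
I(h, a) = 2 (I(h, a) = 2*1 = 2)
((196 + x(16))/(I(9, X) - 76))² = ((196 + 4)/(2 - 76))² = (200/(-74))² = (200*(-1/74))² = (-100/37)² = 10000/1369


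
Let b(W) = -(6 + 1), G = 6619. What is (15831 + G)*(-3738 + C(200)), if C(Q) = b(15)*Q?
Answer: -115348100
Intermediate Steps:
b(W) = -7 (b(W) = -1*7 = -7)
C(Q) = -7*Q
(15831 + G)*(-3738 + C(200)) = (15831 + 6619)*(-3738 - 7*200) = 22450*(-3738 - 1400) = 22450*(-5138) = -115348100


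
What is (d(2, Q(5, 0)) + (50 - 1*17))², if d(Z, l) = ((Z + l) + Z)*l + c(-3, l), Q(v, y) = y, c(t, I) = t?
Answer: 900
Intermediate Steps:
d(Z, l) = -3 + l*(l + 2*Z) (d(Z, l) = ((Z + l) + Z)*l - 3 = (l + 2*Z)*l - 3 = l*(l + 2*Z) - 3 = -3 + l*(l + 2*Z))
(d(2, Q(5, 0)) + (50 - 1*17))² = ((-3 + 0² + 2*2*0) + (50 - 1*17))² = ((-3 + 0 + 0) + (50 - 17))² = (-3 + 33)² = 30² = 900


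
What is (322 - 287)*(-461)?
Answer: -16135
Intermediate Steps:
(322 - 287)*(-461) = 35*(-461) = -16135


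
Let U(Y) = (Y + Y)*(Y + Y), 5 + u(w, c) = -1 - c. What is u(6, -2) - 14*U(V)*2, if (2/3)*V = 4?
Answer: -4036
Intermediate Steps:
V = 6 (V = (3/2)*4 = 6)
u(w, c) = -6 - c (u(w, c) = -5 + (-1 - c) = -6 - c)
U(Y) = 4*Y**2 (U(Y) = (2*Y)*(2*Y) = 4*Y**2)
u(6, -2) - 14*U(V)*2 = (-6 - 1*(-2)) - 14*4*6**2*2 = (-6 + 2) - 14*4*36*2 = -4 - 2016*2 = -4 - 14*288 = -4 - 4032 = -4036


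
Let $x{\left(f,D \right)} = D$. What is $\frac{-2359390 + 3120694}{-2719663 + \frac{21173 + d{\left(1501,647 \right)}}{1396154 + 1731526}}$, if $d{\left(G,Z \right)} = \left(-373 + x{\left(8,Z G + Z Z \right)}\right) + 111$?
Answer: $- \frac{2381115294720}{8506234161173} \approx -0.27993$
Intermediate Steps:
$d{\left(G,Z \right)} = -262 + Z^{2} + G Z$ ($d{\left(G,Z \right)} = \left(-373 + \left(Z G + Z Z\right)\right) + 111 = \left(-373 + \left(G Z + Z^{2}\right)\right) + 111 = \left(-373 + \left(Z^{2} + G Z\right)\right) + 111 = \left(-373 + Z^{2} + G Z\right) + 111 = -262 + Z^{2} + G Z$)
$\frac{-2359390 + 3120694}{-2719663 + \frac{21173 + d{\left(1501,647 \right)}}{1396154 + 1731526}} = \frac{-2359390 + 3120694}{-2719663 + \frac{21173 - \left(262 - 647 \left(1501 + 647\right)\right)}{1396154 + 1731526}} = \frac{761304}{-2719663 + \frac{21173 + \left(-262 + 647 \cdot 2148\right)}{3127680}} = \frac{761304}{-2719663 + \left(21173 + \left(-262 + 1389756\right)\right) \frac{1}{3127680}} = \frac{761304}{-2719663 + \left(21173 + 1389494\right) \frac{1}{3127680}} = \frac{761304}{-2719663 + 1410667 \cdot \frac{1}{3127680}} = \frac{761304}{-2719663 + \frac{1410667}{3127680}} = \frac{761304}{- \frac{8506234161173}{3127680}} = 761304 \left(- \frac{3127680}{8506234161173}\right) = - \frac{2381115294720}{8506234161173}$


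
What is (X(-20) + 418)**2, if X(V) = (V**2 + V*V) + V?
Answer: 1435204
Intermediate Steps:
X(V) = V + 2*V**2 (X(V) = (V**2 + V**2) + V = 2*V**2 + V = V + 2*V**2)
(X(-20) + 418)**2 = (-20*(1 + 2*(-20)) + 418)**2 = (-20*(1 - 40) + 418)**2 = (-20*(-39) + 418)**2 = (780 + 418)**2 = 1198**2 = 1435204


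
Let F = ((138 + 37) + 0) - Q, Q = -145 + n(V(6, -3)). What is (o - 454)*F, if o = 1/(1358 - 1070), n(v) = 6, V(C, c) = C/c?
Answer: -20527907/144 ≈ -1.4256e+5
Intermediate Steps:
o = 1/288 ≈ 0.0034722
Q = -139 (Q = -145 + 6 = -139)
F = 314 (F = ((138 + 37) + 0) - 1*(-139) = (175 + 0) + 139 = 175 + 139 = 314)
(o - 454)*F = (1/288 - 454)*314 = -130751/288*314 = -20527907/144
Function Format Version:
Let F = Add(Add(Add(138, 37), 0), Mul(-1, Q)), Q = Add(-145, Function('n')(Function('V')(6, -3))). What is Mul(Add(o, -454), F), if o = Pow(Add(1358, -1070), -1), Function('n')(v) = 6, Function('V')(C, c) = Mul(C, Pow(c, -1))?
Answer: Rational(-20527907, 144) ≈ -1.4256e+5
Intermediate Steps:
o = Rational(1, 288) (o = Pow(288, -1) = Rational(1, 288) ≈ 0.0034722)
Q = -139 (Q = Add(-145, 6) = -139)
F = 314 (F = Add(Add(Add(138, 37), 0), Mul(-1, -139)) = Add(Add(175, 0), 139) = Add(175, 139) = 314)
Mul(Add(o, -454), F) = Mul(Add(Rational(1, 288), -454), 314) = Mul(Rational(-130751, 288), 314) = Rational(-20527907, 144)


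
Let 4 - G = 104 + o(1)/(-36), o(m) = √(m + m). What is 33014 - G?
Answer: 33114 - √2/36 ≈ 33114.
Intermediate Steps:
o(m) = √2*√m (o(m) = √(2*m) = √2*√m)
G = -100 + √2/36 (G = 4 - (104 + (√2*√1)/(-36)) = 4 - (104 + (√2*1)*(-1/36)) = 4 - (104 + √2*(-1/36)) = 4 - (104 - √2/36) = 4 + (-104 + √2/36) = -100 + √2/36 ≈ -99.961)
33014 - G = 33014 - (-100 + √2/36) = 33014 + (100 - √2/36) = 33114 - √2/36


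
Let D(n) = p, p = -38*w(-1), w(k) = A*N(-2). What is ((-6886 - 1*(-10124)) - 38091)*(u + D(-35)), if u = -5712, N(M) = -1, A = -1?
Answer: 200404750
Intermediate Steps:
w(k) = 1 (w(k) = -1*(-1) = 1)
p = -38 (p = -38*1 = -38)
D(n) = -38
((-6886 - 1*(-10124)) - 38091)*(u + D(-35)) = ((-6886 - 1*(-10124)) - 38091)*(-5712 - 38) = ((-6886 + 10124) - 38091)*(-5750) = (3238 - 38091)*(-5750) = -34853*(-5750) = 200404750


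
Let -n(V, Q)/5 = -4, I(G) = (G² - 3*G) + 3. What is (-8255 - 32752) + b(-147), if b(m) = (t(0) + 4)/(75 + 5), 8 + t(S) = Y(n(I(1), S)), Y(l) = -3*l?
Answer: -205039/5 ≈ -41008.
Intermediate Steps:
I(G) = 3 + G² - 3*G
n(V, Q) = 20 (n(V, Q) = -5*(-4) = 20)
t(S) = -68 (t(S) = -8 - 3*20 = -8 - 60 = -68)
b(m) = -⅘ (b(m) = (-68 + 4)/(75 + 5) = -64/80 = -64*1/80 = -⅘)
(-8255 - 32752) + b(-147) = (-8255 - 32752) - ⅘ = -41007 - ⅘ = -205039/5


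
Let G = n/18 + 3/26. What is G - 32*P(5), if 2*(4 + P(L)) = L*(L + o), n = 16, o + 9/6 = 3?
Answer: -91493/234 ≈ -391.00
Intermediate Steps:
o = 3/2 (o = -3/2 + 3 = 3/2 ≈ 1.5000)
P(L) = -4 + L*(3/2 + L)/2 (P(L) = -4 + (L*(L + 3/2))/2 = -4 + (L*(3/2 + L))/2 = -4 + L*(3/2 + L)/2)
G = 235/234 (G = 16/18 + 3/26 = 16*(1/18) + 3*(1/26) = 8/9 + 3/26 = 235/234 ≈ 1.0043)
G - 32*P(5) = 235/234 - 32*(-4 + (1/2)*5**2 + (3/4)*5) = 235/234 - 32*(-4 + (1/2)*25 + 15/4) = 235/234 - 32*(-4 + 25/2 + 15/4) = 235/234 - 32*49/4 = 235/234 - 392 = -91493/234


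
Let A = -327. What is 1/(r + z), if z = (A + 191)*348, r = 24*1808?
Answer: -1/3936 ≈ -0.00025406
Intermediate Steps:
r = 43392
z = -47328 (z = (-327 + 191)*348 = -136*348 = -47328)
1/(r + z) = 1/(43392 - 47328) = 1/(-3936) = -1/3936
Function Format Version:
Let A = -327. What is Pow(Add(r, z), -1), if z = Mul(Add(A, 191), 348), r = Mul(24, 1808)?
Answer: Rational(-1, 3936) ≈ -0.00025406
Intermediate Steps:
r = 43392
z = -47328 (z = Mul(Add(-327, 191), 348) = Mul(-136, 348) = -47328)
Pow(Add(r, z), -1) = Pow(Add(43392, -47328), -1) = Pow(-3936, -1) = Rational(-1, 3936)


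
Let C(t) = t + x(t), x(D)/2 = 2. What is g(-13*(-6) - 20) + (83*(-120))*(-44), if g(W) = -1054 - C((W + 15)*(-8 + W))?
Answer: 433532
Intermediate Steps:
x(D) = 4 (x(D) = 2*2 = 4)
C(t) = 4 + t (C(t) = t + 4 = 4 + t)
g(W) = -1058 - (-8 + W)*(15 + W) (g(W) = -1054 - (4 + (W + 15)*(-8 + W)) = -1054 - (4 + (15 + W)*(-8 + W)) = -1054 - (4 + (-8 + W)*(15 + W)) = -1054 + (-4 - (-8 + W)*(15 + W)) = -1058 - (-8 + W)*(15 + W))
g(-13*(-6) - 20) + (83*(-120))*(-44) = (-938 - (-13*(-6) - 20)² - 7*(-13*(-6) - 20)) + (83*(-120))*(-44) = (-938 - (78 - 20)² - 7*(78 - 20)) - 9960*(-44) = (-938 - 1*58² - 7*58) + 438240 = (-938 - 1*3364 - 406) + 438240 = (-938 - 3364 - 406) + 438240 = -4708 + 438240 = 433532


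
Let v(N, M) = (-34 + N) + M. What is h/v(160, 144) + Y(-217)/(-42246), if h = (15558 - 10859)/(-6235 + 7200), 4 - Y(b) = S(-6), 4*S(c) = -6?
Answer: 21897881/1223021700 ≈ 0.017905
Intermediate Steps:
v(N, M) = -34 + M + N
S(c) = -3/2 (S(c) = (¼)*(-6) = -3/2)
Y(b) = 11/2 (Y(b) = 4 - 1*(-3/2) = 4 + 3/2 = 11/2)
h = 4699/965 ≈ 4.8694
h/v(160, 144) + Y(-217)/(-42246) = 4699/(965*(-34 + 144 + 160)) + (11/2)/(-42246) = (4699/965)/270 + (11/2)*(-1/42246) = (4699/965)*(1/270) - 11/84492 = 4699/260550 - 11/84492 = 21897881/1223021700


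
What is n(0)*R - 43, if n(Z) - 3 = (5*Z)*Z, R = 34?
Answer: 59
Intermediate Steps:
n(Z) = 3 + 5*Z² (n(Z) = 3 + (5*Z)*Z = 3 + 5*Z²)
n(0)*R - 43 = (3 + 5*0²)*34 - 43 = (3 + 5*0)*34 - 43 = (3 + 0)*34 - 43 = 3*34 - 43 = 102 - 43 = 59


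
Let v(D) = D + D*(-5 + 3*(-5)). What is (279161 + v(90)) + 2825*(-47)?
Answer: 144676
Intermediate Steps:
v(D) = -19*D (v(D) = D + D*(-5 - 15) = D + D*(-20) = D - 20*D = -19*D)
(279161 + v(90)) + 2825*(-47) = (279161 - 19*90) + 2825*(-47) = (279161 - 1710) - 132775 = 277451 - 132775 = 144676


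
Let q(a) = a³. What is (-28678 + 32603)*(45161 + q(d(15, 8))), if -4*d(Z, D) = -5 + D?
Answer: 11344337225/64 ≈ 1.7726e+8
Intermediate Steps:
d(Z, D) = 5/4 - D/4 (d(Z, D) = -(-5 + D)/4 = 5/4 - D/4)
(-28678 + 32603)*(45161 + q(d(15, 8))) = (-28678 + 32603)*(45161 + (5/4 - ¼*8)³) = 3925*(45161 + (5/4 - 2)³) = 3925*(45161 + (-¾)³) = 3925*(45161 - 27/64) = 3925*(2890277/64) = 11344337225/64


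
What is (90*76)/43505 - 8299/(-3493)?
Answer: 10998289/4341799 ≈ 2.5331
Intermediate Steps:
(90*76)/43505 - 8299/(-3493) = 6840*(1/43505) - 8299*(-1/3493) = 1368/8701 + 8299/3493 = 10998289/4341799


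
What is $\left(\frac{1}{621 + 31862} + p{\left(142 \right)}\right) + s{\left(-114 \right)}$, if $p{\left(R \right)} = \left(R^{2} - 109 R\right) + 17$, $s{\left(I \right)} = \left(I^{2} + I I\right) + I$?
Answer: $\frac{993362624}{32483} \approx 30581.0$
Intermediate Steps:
$s{\left(I \right)} = I + 2 I^{2}$ ($s{\left(I \right)} = \left(I^{2} + I^{2}\right) + I = 2 I^{2} + I = I + 2 I^{2}$)
$p{\left(R \right)} = 17 + R^{2} - 109 R$
$\left(\frac{1}{621 + 31862} + p{\left(142 \right)}\right) + s{\left(-114 \right)} = \left(\frac{1}{621 + 31862} + \left(17 + 142^{2} - 15478\right)\right) - 114 \left(1 + 2 \left(-114\right)\right) = \left(\frac{1}{32483} + \left(17 + 20164 - 15478\right)\right) - 114 \left(1 - 228\right) = \left(\frac{1}{32483} + 4703\right) - -25878 = \frac{152767550}{32483} + 25878 = \frac{993362624}{32483}$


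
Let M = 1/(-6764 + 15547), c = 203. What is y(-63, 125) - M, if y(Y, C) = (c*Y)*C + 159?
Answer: -14039326879/8783 ≈ -1.5985e+6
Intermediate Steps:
y(Y, C) = 159 + 203*C*Y (y(Y, C) = (203*Y)*C + 159 = 203*C*Y + 159 = 159 + 203*C*Y)
M = 1/8783 ≈ 0.00011386
y(-63, 125) - M = (159 + 203*125*(-63)) - 1*1/8783 = (159 - 1598625) - 1/8783 = -1598466 - 1/8783 = -14039326879/8783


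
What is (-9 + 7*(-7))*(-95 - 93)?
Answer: 10904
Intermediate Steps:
(-9 + 7*(-7))*(-95 - 93) = (-9 - 49)*(-188) = -58*(-188) = 10904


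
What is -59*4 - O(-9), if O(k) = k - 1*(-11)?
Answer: -238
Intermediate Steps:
O(k) = 11 + k (O(k) = k + 11 = 11 + k)
-59*4 - O(-9) = -59*4 - (11 - 9) = -236 - 1*2 = -236 - 2 = -238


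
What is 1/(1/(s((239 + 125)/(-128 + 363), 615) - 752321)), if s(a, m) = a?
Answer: -176795071/235 ≈ -7.5232e+5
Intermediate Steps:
1/(1/(s((239 + 125)/(-128 + 363), 615) - 752321)) = 1/(1/((239 + 125)/(-128 + 363) - 752321)) = 1/(1/(364/235 - 752321)) = 1/(1/(-176795071/235)) = 1/(-235/176795071) = -176795071/235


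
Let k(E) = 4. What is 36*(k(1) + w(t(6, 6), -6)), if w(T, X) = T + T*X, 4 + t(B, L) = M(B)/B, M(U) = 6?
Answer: 684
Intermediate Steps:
t(B, L) = -4 + 6/B
36*(k(1) + w(t(6, 6), -6)) = 36*(4 + (-4 + 6/6)*(1 - 6)) = 36*(4 + (-4 + 6*(⅙))*(-5)) = 36*(4 + (-4 + 1)*(-5)) = 36*(4 - 3*(-5)) = 36*(4 + 15) = 36*19 = 684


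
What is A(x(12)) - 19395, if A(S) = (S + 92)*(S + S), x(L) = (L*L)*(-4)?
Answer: 538173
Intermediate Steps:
x(L) = -4*L**2 (x(L) = L**2*(-4) = -4*L**2)
A(S) = 2*S*(92 + S) (A(S) = (92 + S)*(2*S) = 2*S*(92 + S))
A(x(12)) - 19395 = 2*(-4*12**2)*(92 - 4*12**2) - 19395 = 2*(-4*144)*(92 - 4*144) - 19395 = 2*(-576)*(92 - 576) - 19395 = 2*(-576)*(-484) - 19395 = 557568 - 19395 = 538173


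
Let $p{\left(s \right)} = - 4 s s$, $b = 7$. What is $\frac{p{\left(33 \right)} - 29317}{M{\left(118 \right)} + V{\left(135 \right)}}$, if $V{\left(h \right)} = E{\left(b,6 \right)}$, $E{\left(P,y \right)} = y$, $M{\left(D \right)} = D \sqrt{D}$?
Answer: $\frac{101019}{821498} - \frac{1986707 \sqrt{118}}{821498} \approx -26.148$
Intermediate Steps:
$M{\left(D \right)} = D^{\frac{3}{2}}$
$V{\left(h \right)} = 6$
$p{\left(s \right)} = - 4 s^{2}$
$\frac{p{\left(33 \right)} - 29317}{M{\left(118 \right)} + V{\left(135 \right)}} = \frac{- 4 \cdot 33^{2} - 29317}{118^{\frac{3}{2}} + 6} = \frac{\left(-4\right) 1089 - 29317}{118 \sqrt{118} + 6} = \frac{-4356 - 29317}{6 + 118 \sqrt{118}} = - \frac{33673}{6 + 118 \sqrt{118}}$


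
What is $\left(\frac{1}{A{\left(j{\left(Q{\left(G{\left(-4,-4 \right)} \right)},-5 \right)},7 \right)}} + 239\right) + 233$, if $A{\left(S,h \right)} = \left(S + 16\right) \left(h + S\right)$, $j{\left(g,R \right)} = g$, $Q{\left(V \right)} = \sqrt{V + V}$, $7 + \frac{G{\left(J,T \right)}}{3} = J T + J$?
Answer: $\frac{1013455}{2147} - \frac{23 \sqrt{30}}{4294} \approx 472.0$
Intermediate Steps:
$G{\left(J,T \right)} = -21 + 3 J + 3 J T$ ($G{\left(J,T \right)} = -21 + 3 \left(J T + J\right) = -21 + 3 \left(J + J T\right) = -21 + \left(3 J + 3 J T\right) = -21 + 3 J + 3 J T$)
$Q{\left(V \right)} = \sqrt{2} \sqrt{V}$ ($Q{\left(V \right)} = \sqrt{2 V} = \sqrt{2} \sqrt{V}$)
$A{\left(S,h \right)} = \left(16 + S\right) \left(S + h\right)$
$\left(\frac{1}{A{\left(j{\left(Q{\left(G{\left(-4,-4 \right)} \right)},-5 \right)},7 \right)}} + 239\right) + 233 = \left(\frac{1}{\left(\sqrt{2} \sqrt{-21 + 3 \left(-4\right) + 3 \left(-4\right) \left(-4\right)}\right)^{2} + 16 \sqrt{2} \sqrt{-21 + 3 \left(-4\right) + 3 \left(-4\right) \left(-4\right)} + 16 \cdot 7 + \sqrt{2} \sqrt{-21 + 3 \left(-4\right) + 3 \left(-4\right) \left(-4\right)} 7} + 239\right) + 233 = \left(\frac{1}{\left(\sqrt{2} \sqrt{-21 - 12 + 48}\right)^{2} + 16 \sqrt{2} \sqrt{-21 - 12 + 48} + 112 + \sqrt{2} \sqrt{-21 - 12 + 48} \cdot 7} + 239\right) + 233 = \left(\frac{1}{\left(\sqrt{2} \sqrt{15}\right)^{2} + 16 \sqrt{2} \sqrt{15} + 112 + \sqrt{2} \sqrt{15} \cdot 7} + 239\right) + 233 = \left(\frac{1}{\left(\sqrt{30}\right)^{2} + 16 \sqrt{30} + 112 + \sqrt{30} \cdot 7} + 239\right) + 233 = \left(\frac{1}{30 + 16 \sqrt{30} + 112 + 7 \sqrt{30}} + 239\right) + 233 = \left(\frac{1}{142 + 23 \sqrt{30}} + 239\right) + 233 = \left(239 + \frac{1}{142 + 23 \sqrt{30}}\right) + 233 = 472 + \frac{1}{142 + 23 \sqrt{30}}$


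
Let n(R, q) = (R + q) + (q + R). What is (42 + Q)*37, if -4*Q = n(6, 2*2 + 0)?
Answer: 1369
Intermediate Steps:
n(R, q) = 2*R + 2*q (n(R, q) = (R + q) + (R + q) = 2*R + 2*q)
Q = -5 (Q = -(2*6 + 2*(2*2 + 0))/4 = -(12 + 2*(4 + 0))/4 = -(12 + 2*4)/4 = -(12 + 8)/4 = -¼*20 = -5)
(42 + Q)*37 = (42 - 5)*37 = 37*37 = 1369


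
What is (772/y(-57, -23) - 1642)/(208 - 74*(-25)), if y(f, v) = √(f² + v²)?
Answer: -821/1029 + 193*√3778/1943781 ≈ -0.79176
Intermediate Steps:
(772/y(-57, -23) - 1642)/(208 - 74*(-25)) = (772/(√((-57)² + (-23)²)) - 1642)/(208 - 74*(-25)) = (772/(√(3249 + 529)) - 1642)/(208 + 1850) = (772/(√3778) - 1642)/2058 = (772*(√3778/3778) - 1642)*(1/2058) = (386*√3778/1889 - 1642)*(1/2058) = (-1642 + 386*√3778/1889)*(1/2058) = -821/1029 + 193*√3778/1943781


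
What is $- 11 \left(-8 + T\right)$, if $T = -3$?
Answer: $121$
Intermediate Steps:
$- 11 \left(-8 + T\right) = - 11 \left(-8 - 3\right) = \left(-11\right) \left(-11\right) = 121$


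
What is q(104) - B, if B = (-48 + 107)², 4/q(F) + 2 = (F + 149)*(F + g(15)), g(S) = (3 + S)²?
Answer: -188464819/54141 ≈ -3481.0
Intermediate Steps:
q(F) = 4/(-2 + (149 + F)*(324 + F)) (q(F) = 4/(-2 + (F + 149)*(F + (3 + 15)²)) = 4/(-2 + (149 + F)*(F + 18²)) = 4/(-2 + (149 + F)*(F + 324)) = 4/(-2 + (149 + F)*(324 + F)))
B = 3481 (B = 59² = 3481)
q(104) - B = 4/(48274 + 104² + 473*104) - 1*3481 = 4/(48274 + 10816 + 49192) - 3481 = 4/108282 - 3481 = 4*(1/108282) - 3481 = 2/54141 - 3481 = -188464819/54141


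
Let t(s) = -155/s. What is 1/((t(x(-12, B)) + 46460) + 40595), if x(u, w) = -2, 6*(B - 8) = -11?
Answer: 2/174265 ≈ 1.1477e-5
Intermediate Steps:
B = 37/6 (B = 8 + (⅙)*(-11) = 8 - 11/6 = 37/6 ≈ 6.1667)
1/((t(x(-12, B)) + 46460) + 40595) = 1/((-155/(-2) + 46460) + 40595) = 1/((-155*(-½) + 46460) + 40595) = 1/((155/2 + 46460) + 40595) = 1/(93075/2 + 40595) = 1/(174265/2) = 2/174265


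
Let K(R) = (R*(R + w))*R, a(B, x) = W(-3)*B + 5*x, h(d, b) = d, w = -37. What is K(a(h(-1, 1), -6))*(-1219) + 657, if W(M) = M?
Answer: 56874321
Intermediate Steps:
a(B, x) = -3*B + 5*x
K(R) = R**2*(-37 + R) (K(R) = (R*(R - 37))*R = (R*(-37 + R))*R = R**2*(-37 + R))
K(a(h(-1, 1), -6))*(-1219) + 657 = ((-3*(-1) + 5*(-6))**2*(-37 + (-3*(-1) + 5*(-6))))*(-1219) + 657 = ((3 - 30)**2*(-37 + (3 - 30)))*(-1219) + 657 = ((-27)**2*(-37 - 27))*(-1219) + 657 = (729*(-64))*(-1219) + 657 = -46656*(-1219) + 657 = 56873664 + 657 = 56874321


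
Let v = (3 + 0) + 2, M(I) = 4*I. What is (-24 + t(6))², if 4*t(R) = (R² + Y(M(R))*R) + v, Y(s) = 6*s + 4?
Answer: 693889/16 ≈ 43368.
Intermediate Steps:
Y(s) = 4 + 6*s
v = 5 (v = 3 + 2 = 5)
t(R) = 5/4 + R²/4 + R*(4 + 24*R)/4 (t(R) = ((R² + (4 + 6*(4*R))*R) + 5)/4 = ((R² + (4 + 24*R)*R) + 5)/4 = ((R² + R*(4 + 24*R)) + 5)/4 = (5 + R² + R*(4 + 24*R))/4 = 5/4 + R²/4 + R*(4 + 24*R)/4)
(-24 + t(6))² = (-24 + (5/4 + 6 + (25/4)*6²))² = (-24 + (5/4 + 6 + (25/4)*36))² = (-24 + (5/4 + 6 + 225))² = (-24 + 929/4)² = (833/4)² = 693889/16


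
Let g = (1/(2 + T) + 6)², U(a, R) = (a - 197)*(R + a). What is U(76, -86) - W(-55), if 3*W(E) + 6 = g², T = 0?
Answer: 29615/48 ≈ 616.98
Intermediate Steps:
U(a, R) = (-197 + a)*(R + a)
g = 169/4 (g = (1/(2 + 0) + 6)² = (1/2 + 6)² = (½ + 6)² = (13/2)² = 169/4 ≈ 42.250)
W(E) = 28465/48 (W(E) = -2 + (169/4)²/3 = -2 + (⅓)*(28561/16) = -2 + 28561/48 = 28465/48)
U(76, -86) - W(-55) = (76² - 197*(-86) - 197*76 - 86*76) - 1*28465/48 = (5776 + 16942 - 14972 - 6536) - 28465/48 = 1210 - 28465/48 = 29615/48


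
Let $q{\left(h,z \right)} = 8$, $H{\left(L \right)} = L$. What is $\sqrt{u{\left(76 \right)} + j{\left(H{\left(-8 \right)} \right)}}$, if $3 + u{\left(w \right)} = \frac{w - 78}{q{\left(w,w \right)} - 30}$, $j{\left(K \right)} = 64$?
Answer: $\frac{4 \sqrt{462}}{11} \approx 7.8161$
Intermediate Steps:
$u{\left(w \right)} = \frac{6}{11} - \frac{w}{22}$ ($u{\left(w \right)} = -3 + \frac{w - 78}{8 - 30} = -3 + \frac{-78 + w}{-22} = -3 + \left(-78 + w\right) \left(- \frac{1}{22}\right) = -3 - \left(- \frac{39}{11} + \frac{w}{22}\right) = \frac{6}{11} - \frac{w}{22}$)
$\sqrt{u{\left(76 \right)} + j{\left(H{\left(-8 \right)} \right)}} = \sqrt{\left(\frac{6}{11} - \frac{38}{11}\right) + 64} = \sqrt{- \frac{32}{11} + 64} = \sqrt{\frac{672}{11}} = \frac{4 \sqrt{462}}{11}$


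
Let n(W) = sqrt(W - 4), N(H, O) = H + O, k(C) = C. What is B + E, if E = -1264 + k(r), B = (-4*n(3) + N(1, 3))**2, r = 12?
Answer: -1252 - 32*I ≈ -1252.0 - 32.0*I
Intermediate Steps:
n(W) = sqrt(-4 + W)
B = (4 - 4*I)**2 (B = (-4*sqrt(-4 + 3) + (1 + 3))**2 = (-4*I + 4)**2 = (4 - 4*I)**2 ≈ -32.0*I)
E = -1252 (E = -1264 + 12 = -1252)
B + E = -32*I - 1252 = -1252 - 32*I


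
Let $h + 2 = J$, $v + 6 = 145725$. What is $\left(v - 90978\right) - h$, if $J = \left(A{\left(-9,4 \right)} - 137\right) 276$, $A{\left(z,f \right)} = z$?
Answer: $95039$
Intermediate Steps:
$v = 145719$ ($v = -6 + 145725 = 145719$)
$J = -40296$ ($J = \left(-9 - 137\right) 276 = \left(-146\right) 276 = -40296$)
$h = -40298$ ($h = -2 - 40296 = -40298$)
$\left(v - 90978\right) - h = \left(145719 - 90978\right) - -40298 = \left(145719 - 90978\right) + 40298 = 54741 + 40298 = 95039$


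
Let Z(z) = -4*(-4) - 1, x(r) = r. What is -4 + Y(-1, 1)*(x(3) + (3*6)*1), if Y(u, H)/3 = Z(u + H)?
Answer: 941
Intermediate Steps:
Z(z) = 15 (Z(z) = 16 - 1 = 15)
Y(u, H) = 45 (Y(u, H) = 3*15 = 45)
-4 + Y(-1, 1)*(x(3) + (3*6)*1) = -4 + 45*(3 + (3*6)*1) = -4 + 45*(3 + 18*1) = -4 + 45*(3 + 18) = -4 + 45*21 = -4 + 945 = 941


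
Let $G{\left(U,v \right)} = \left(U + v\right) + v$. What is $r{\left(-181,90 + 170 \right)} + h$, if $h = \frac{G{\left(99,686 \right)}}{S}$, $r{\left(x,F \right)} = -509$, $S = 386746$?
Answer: $- \frac{196852243}{386746} \approx -509.0$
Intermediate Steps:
$G{\left(U,v \right)} = U + 2 v$
$h = \frac{1471}{386746}$ ($h = \frac{99 + 2 \cdot 686}{386746} = \left(99 + 1372\right) \frac{1}{386746} = 1471 \cdot \frac{1}{386746} = \frac{1471}{386746} \approx 0.0038035$)
$r{\left(-181,90 + 170 \right)} + h = -509 + \frac{1471}{386746} = - \frac{196852243}{386746}$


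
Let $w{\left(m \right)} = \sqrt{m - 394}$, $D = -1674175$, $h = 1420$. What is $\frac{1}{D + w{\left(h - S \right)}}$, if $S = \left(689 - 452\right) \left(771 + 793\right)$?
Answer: $- \frac{1674175}{2802862300267} - \frac{i \sqrt{369642}}{2802862300267} \approx -5.9731 \cdot 10^{-7} - 2.1691 \cdot 10^{-10} i$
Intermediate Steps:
$S = 370668$ ($S = 237 \cdot 1564 = 370668$)
$w{\left(m \right)} = \sqrt{-394 + m}$
$\frac{1}{D + w{\left(h - S \right)}} = \frac{1}{-1674175 + \sqrt{-394 + \left(1420 - 370668\right)}} = \frac{1}{-1674175 + \sqrt{-394 - 369248}} = \frac{1}{-1674175 + \sqrt{-369642}} = \frac{1}{-1674175 + i \sqrt{369642}}$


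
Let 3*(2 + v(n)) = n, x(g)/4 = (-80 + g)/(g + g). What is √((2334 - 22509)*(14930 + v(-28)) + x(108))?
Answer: I*√24379712058/9 ≈ 17349.0*I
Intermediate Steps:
x(g) = 2*(-80 + g)/g (x(g) = 4*((-80 + g)/(g + g)) = 4*((-80 + g)/((2*g))) = 4*((-80 + g)*(1/(2*g))) = 4*((-80 + g)/(2*g)) = 2*(-80 + g)/g)
v(n) = -2 + n/3
√((2334 - 22509)*(14930 + v(-28)) + x(108)) = √((2334 - 22509)*(14930 + (-2 + (⅓)*(-28))) + (2 - 160/108)) = √(-20175*(14930 + (-2 - 28/3)) + (2 - 160*1/108)) = √(-20175*(14930 - 34/3) + (2 - 40/27)) = √(-20175*44756/3 + 14/27) = √(-300984100 + 14/27) = √(-8126570686/27) = I*√24379712058/9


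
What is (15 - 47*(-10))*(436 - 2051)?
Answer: -783275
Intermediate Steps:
(15 - 47*(-10))*(436 - 2051) = (15 + 470)*(-1615) = 485*(-1615) = -783275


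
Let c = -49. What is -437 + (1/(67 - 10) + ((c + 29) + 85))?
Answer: -21203/57 ≈ -371.98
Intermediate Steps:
-437 + (1/(67 - 10) + ((c + 29) + 85)) = -437 + (1/(67 - 10) + ((-49 + 29) + 85)) = -437 + (1/57 + (-20 + 85)) = -437 + (1/57 + 65) = -437 + 3706/57 = -21203/57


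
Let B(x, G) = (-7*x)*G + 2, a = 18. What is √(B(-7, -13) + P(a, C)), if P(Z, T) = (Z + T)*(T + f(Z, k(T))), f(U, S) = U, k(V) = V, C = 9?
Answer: √94 ≈ 9.6954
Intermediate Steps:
B(x, G) = 2 - 7*G*x (B(x, G) = -7*G*x + 2 = 2 - 7*G*x)
P(Z, T) = (T + Z)² (P(Z, T) = (Z + T)*(T + Z) = (T + Z)*(T + Z) = (T + Z)²)
√(B(-7, -13) + P(a, C)) = √((2 - 7*(-13)*(-7)) + (9² + 18² + 2*9*18)) = √((2 - 637) + (81 + 324 + 324)) = √(-635 + 729) = √94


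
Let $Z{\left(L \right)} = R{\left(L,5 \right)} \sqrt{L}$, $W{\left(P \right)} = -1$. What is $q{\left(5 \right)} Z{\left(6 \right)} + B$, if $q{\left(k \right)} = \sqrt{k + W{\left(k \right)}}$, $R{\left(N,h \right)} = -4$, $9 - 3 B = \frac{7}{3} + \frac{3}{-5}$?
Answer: $\frac{109}{45} - 8 \sqrt{6} \approx -17.174$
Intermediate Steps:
$B = \frac{109}{45}$ ($B = 3 - \frac{\frac{7}{3} + \frac{3}{-5}}{3} = 3 - \frac{7 \cdot \frac{1}{3} + 3 \left(- \frac{1}{5}\right)}{3} = 3 - \frac{\frac{7}{3} - \frac{3}{5}}{3} = 3 - \frac{26}{45} = \frac{109}{45} \approx 2.4222$)
$Z{\left(L \right)} = - 4 \sqrt{L}$
$q{\left(k \right)} = \sqrt{-1 + k}$ ($q{\left(k \right)} = \sqrt{k - 1} = \sqrt{-1 + k}$)
$q{\left(5 \right)} Z{\left(6 \right)} + B = \sqrt{-1 + 5} \left(- 4 \sqrt{6}\right) + \frac{109}{45} = \sqrt{4} \left(- 4 \sqrt{6}\right) + \frac{109}{45} = 2 \left(- 4 \sqrt{6}\right) + \frac{109}{45} = - 8 \sqrt{6} + \frac{109}{45} = \frac{109}{45} - 8 \sqrt{6}$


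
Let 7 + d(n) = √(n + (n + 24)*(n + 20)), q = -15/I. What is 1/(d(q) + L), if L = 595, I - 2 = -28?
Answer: 132496/77793563 - 26*√342255/233380689 ≈ 0.0016380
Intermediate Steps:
I = -26 (I = 2 - 28 = -26)
q = 15/26 (q = -15/(-26) = -15*(-1/26) = 15/26 ≈ 0.57692)
d(n) = -7 + √(n + (20 + n)*(24 + n)) (d(n) = -7 + √(n + (n + 24)*(n + 20)) = -7 + √(n + (24 + n)*(20 + n)) = -7 + √(n + (20 + n)*(24 + n)))
1/(d(q) + L) = 1/((-7 + √(480 + (15/26)² + 45*(15/26))) + 595) = 1/((-7 + √(480 + 225/676 + 675/26)) + 595) = 1/((-7 + √(342255/676)) + 595) = 1/((-7 + √342255/26) + 595) = 1/(588 + √342255/26)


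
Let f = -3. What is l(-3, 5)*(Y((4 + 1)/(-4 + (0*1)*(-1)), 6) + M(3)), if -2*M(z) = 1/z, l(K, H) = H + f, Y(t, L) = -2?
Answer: -13/3 ≈ -4.3333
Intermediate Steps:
l(K, H) = -3 + H (l(K, H) = H - 3 = -3 + H)
M(z) = -1/(2*z)
l(-3, 5)*(Y((4 + 1)/(-4 + (0*1)*(-1)), 6) + M(3)) = (-3 + 5)*(-2 - 1/2/3) = 2*(-2 - 1/2*1/3) = 2*(-2 - 1/6) = 2*(-13/6) = -13/3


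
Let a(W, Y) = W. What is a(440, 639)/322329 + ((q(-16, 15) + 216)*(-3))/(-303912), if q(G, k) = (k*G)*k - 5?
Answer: -49895201/1554915096 ≈ -0.032089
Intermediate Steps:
q(G, k) = -5 + G*k² (q(G, k) = (G*k)*k - 5 = G*k² - 5 = -5 + G*k²)
a(440, 639)/322329 + ((q(-16, 15) + 216)*(-3))/(-303912) = 440/322329 + (((-5 - 16*15²) + 216)*(-3))/(-303912) = 440*(1/322329) + (((-5 - 16*225) + 216)*(-3))*(-1/303912) = 440/322329 + (((-5 - 3600) + 216)*(-3))*(-1/303912) = 440/322329 + ((-3605 + 216)*(-3))*(-1/303912) = 440/322329 - 3389*(-3)*(-1/303912) = 440/322329 + 10167*(-1/303912) = 440/322329 - 3389/101304 = -49895201/1554915096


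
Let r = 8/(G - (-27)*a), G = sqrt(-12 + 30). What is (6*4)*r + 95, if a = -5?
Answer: 189305/2023 - 64*sqrt(2)/2023 ≈ 93.532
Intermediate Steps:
G = 3*sqrt(2) (G = sqrt(18) = 3*sqrt(2) ≈ 4.2426)
r = 8/(-135 + 3*sqrt(2)) (r = 8/(3*sqrt(2) - (-27)*(-5)) = 8/(3*sqrt(2) - 1*135) = 8/(3*sqrt(2) - 135) = 8/(-135 + 3*sqrt(2)) ≈ -0.061182)
(6*4)*r + 95 = (6*4)*(-120/2023 - 8*sqrt(2)/6069) + 95 = 24*(-120/2023 - 8*sqrt(2)/6069) + 95 = (-2880/2023 - 64*sqrt(2)/2023) + 95 = 189305/2023 - 64*sqrt(2)/2023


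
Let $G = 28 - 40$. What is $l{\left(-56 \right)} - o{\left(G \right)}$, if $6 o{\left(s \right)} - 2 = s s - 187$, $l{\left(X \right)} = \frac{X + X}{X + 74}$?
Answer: $\frac{11}{18} \approx 0.61111$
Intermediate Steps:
$l{\left(X \right)} = \frac{2 X}{74 + X}$
$G = -12$ ($G = 28 - 40 = -12$)
$o{\left(s \right)} = - \frac{185}{6} + \frac{s^{2}}{6}$ ($o{\left(s \right)} = \frac{1}{3} + \frac{s s - 187}{6} = \frac{1}{3} + \frac{s^{2} - 187}{6} = \frac{1}{3} + \frac{-187 + s^{2}}{6} = \frac{1}{3} + \left(- \frac{187}{6} + \frac{s^{2}}{6}\right) = - \frac{185}{6} + \frac{s^{2}}{6}$)
$l{\left(-56 \right)} - o{\left(G \right)} = 2 \left(-56\right) \frac{1}{74 - 56} - \left(- \frac{185}{6} + \frac{\left(-12\right)^{2}}{6}\right) = 2 \left(-56\right) \frac{1}{18} - \left(- \frac{185}{6} + \frac{1}{6} \cdot 144\right) = 2 \left(-56\right) \frac{1}{18} - \left(- \frac{185}{6} + 24\right) = - \frac{56}{9} - - \frac{41}{6} = - \frac{56}{9} + \frac{41}{6} = \frac{11}{18}$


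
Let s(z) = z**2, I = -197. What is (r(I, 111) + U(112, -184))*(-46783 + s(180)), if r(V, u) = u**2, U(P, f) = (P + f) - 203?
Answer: -173257618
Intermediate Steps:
U(P, f) = -203 + P + f
(r(I, 111) + U(112, -184))*(-46783 + s(180)) = (111**2 + (-203 + 112 - 184))*(-46783 + 180**2) = (12321 - 275)*(-46783 + 32400) = 12046*(-14383) = -173257618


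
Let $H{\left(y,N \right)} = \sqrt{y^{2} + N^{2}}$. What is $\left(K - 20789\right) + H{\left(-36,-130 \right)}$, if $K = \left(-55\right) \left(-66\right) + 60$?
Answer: $-17099 + 2 \sqrt{4549} \approx -16964.0$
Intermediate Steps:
$K = 3690$ ($K = 3630 + 60 = 3690$)
$H{\left(y,N \right)} = \sqrt{N^{2} + y^{2}}$
$\left(K - 20789\right) + H{\left(-36,-130 \right)} = \left(3690 - 20789\right) + \sqrt{\left(-130\right)^{2} + \left(-36\right)^{2}} = -17099 + \sqrt{16900 + 1296} = -17099 + \sqrt{18196} = -17099 + 2 \sqrt{4549}$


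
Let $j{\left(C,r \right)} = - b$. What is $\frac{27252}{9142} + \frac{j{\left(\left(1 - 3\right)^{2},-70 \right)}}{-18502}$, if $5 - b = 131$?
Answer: $\frac{125766153}{42286321} \approx 2.9742$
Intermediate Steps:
$b = -126$ ($b = 5 - 131 = -126$)
$j{\left(C,r \right)} = 126$ ($j{\left(C,r \right)} = \left(-1\right) \left(-126\right) = 126$)
$\frac{27252}{9142} + \frac{j{\left(\left(1 - 3\right)^{2},-70 \right)}}{-18502} = \frac{27252}{9142} + \frac{126}{-18502} = 27252 \cdot \frac{1}{9142} + 126 \left(- \frac{1}{18502}\right) = \frac{13626}{4571} - \frac{63}{9251} = \frac{125766153}{42286321}$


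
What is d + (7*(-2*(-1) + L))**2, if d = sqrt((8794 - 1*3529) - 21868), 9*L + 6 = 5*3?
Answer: 441 + I*sqrt(16603) ≈ 441.0 + 128.85*I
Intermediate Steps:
L = 1 (L = -2/3 + (5*3)/9 = -2/3 + (1/9)*15 = -2/3 + 5/3 = 1)
d = I*sqrt(16603) (d = sqrt((8794 - 3529) - 21868) = sqrt(5265 - 21868) = sqrt(-16603) = I*sqrt(16603) ≈ 128.85*I)
d + (7*(-2*(-1) + L))**2 = I*sqrt(16603) + (7*(-2*(-1) + 1))**2 = I*sqrt(16603) + (7*(2 + 1))**2 = I*sqrt(16603) + (7*3)**2 = I*sqrt(16603) + 21**2 = I*sqrt(16603) + 441 = 441 + I*sqrt(16603)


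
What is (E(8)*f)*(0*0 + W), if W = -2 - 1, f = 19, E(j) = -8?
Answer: 456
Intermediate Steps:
W = -3
(E(8)*f)*(0*0 + W) = (-8*19)*(0*0 - 3) = -152*(0 - 3) = -152*(-3) = 456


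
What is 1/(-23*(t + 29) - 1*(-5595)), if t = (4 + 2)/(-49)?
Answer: 49/241610 ≈ 0.00020281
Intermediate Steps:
t = -6/49 (t = 6*(-1/49) = -6/49 ≈ -0.12245)
1/(-23*(t + 29) - 1*(-5595)) = 1/(-23*(-6/49 + 29) - 1*(-5595)) = 1/(-23*1415/49 + 5595) = 1/(-32545/49 + 5595) = 1/(241610/49) = 49/241610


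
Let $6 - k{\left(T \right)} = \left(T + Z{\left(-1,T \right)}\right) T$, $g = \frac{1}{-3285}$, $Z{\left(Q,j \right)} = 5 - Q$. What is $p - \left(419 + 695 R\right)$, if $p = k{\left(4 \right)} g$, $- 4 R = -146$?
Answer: $- \frac{169417237}{6570} \approx -25787.0$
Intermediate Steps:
$R = \frac{73}{2}$ ($R = \left(- \frac{1}{4}\right) \left(-146\right) = \frac{73}{2} \approx 36.5$)
$g = - \frac{1}{3285} \approx -0.00030441$
$k{\left(T \right)} = 6 - T \left(6 + T\right)$ ($k{\left(T \right)} = 6 - \left(T + \left(5 - -1\right)\right) T = 6 - \left(T + \left(5 + 1\right)\right) T = 6 - \left(T + 6\right) T = 6 - \left(6 + T\right) T = 6 - T \left(6 + T\right)$)
$p = \frac{34}{3285}$ ($p = \left(6 - 4^{2} - 24\right) \left(- \frac{1}{3285}\right) = \left(6 - 16 - 24\right) \left(- \frac{1}{3285}\right) = \left(-34\right) \left(- \frac{1}{3285}\right) = \frac{34}{3285} \approx 0.01035$)
$p - \left(419 + 695 R\right) = \frac{34}{3285} - \frac{51573}{2} = - \frac{169417237}{6570}$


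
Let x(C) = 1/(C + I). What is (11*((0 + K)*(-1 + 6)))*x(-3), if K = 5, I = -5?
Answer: -275/8 ≈ -34.375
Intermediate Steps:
x(C) = 1/(-5 + C) (x(C) = 1/(C - 5) = 1/(-5 + C))
(11*((0 + K)*(-1 + 6)))*x(-3) = (11*((0 + 5)*(-1 + 6)))/(-5 - 3) = (11*(5*5))/(-8) = (11*25)*(-1/8) = 275*(-1/8) = -275/8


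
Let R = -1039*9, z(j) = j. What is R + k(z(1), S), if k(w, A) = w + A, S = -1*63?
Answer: -9413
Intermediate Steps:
S = -63
k(w, A) = A + w
R = -9351
R + k(z(1), S) = -9351 + (-63 + 1) = -9351 - 62 = -9413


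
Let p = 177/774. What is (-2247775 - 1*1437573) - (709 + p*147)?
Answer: -317003793/86 ≈ -3.6861e+6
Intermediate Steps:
p = 59/258 (p = 177*(1/774) = 59/258 ≈ 0.22868)
(-2247775 - 1*1437573) - (709 + p*147) = (-2247775 - 1*1437573) - (709 + (59/258)*147) = (-2247775 - 1437573) - (709 + 2891/86) = -3685348 - 1*63865/86 = -3685348 - 63865/86 = -317003793/86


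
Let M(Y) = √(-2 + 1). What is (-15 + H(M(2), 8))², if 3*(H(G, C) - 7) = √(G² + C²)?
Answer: (8 - √7)² ≈ 28.668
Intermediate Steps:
M(Y) = I (M(Y) = √(-1) = I)
H(G, C) = 7 + √(C² + G²)/3 (H(G, C) = 7 + √(G² + C²)/3 = 7 + √(C² + G²)/3)
(-15 + H(M(2), 8))² = (-15 + (7 + √(8² + I²)/3))² = (-15 + (7 + √(64 - 1)/3))² = (-15 + (7 + √63/3))² = (-15 + (7 + (3*√7)/3))² = (-15 + (7 + √7))² = (-8 + √7)²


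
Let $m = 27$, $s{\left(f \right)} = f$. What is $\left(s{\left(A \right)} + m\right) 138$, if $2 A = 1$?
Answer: $3795$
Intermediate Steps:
$A = \frac{1}{2}$ ($A = \frac{1}{2} \cdot 1 = \frac{1}{2} \approx 0.5$)
$\left(s{\left(A \right)} + m\right) 138 = \left(\frac{1}{2} + 27\right) 138 = \frac{55}{2} \cdot 138 = 3795$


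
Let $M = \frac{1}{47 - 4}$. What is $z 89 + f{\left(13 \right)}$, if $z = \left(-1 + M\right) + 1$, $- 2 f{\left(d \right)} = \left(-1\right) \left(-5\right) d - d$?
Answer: $- \frac{1029}{43} \approx -23.93$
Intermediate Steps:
$f{\left(d \right)} = - 2 d$ ($f{\left(d \right)} = - \frac{\left(-1\right) \left(-5\right) d - d}{2} = - \frac{5 d - d}{2} = - \frac{4 d}{2} = - 2 d$)
$M = \frac{1}{43} \approx 0.023256$
$z = \frac{1}{43}$ ($z = \left(-1 + \frac{1}{43}\right) + 1 = - \frac{42}{43} + 1 = \frac{1}{43} \approx 0.023256$)
$z 89 + f{\left(13 \right)} = \frac{1}{43} \cdot 89 - 26 = \frac{89}{43} - 26 = - \frac{1029}{43}$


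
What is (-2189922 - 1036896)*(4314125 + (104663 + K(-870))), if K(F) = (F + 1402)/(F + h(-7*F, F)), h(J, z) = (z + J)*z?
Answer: -10794420502857523084/757045 ≈ -1.4259e+13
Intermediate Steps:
h(J, z) = z*(J + z) (h(J, z) = (J + z)*z = z*(J + z))
K(F) = (1402 + F)/(F - 6*F²) (K(F) = (F + 1402)/(F + F*(-7*F + F)) = (1402 + F)/(F + F*(-6*F)) = (1402 + F)/(F - 6*F²))
(-2189922 - 1036896)*(4314125 + (104663 + K(-870))) = (-2189922 - 1036896)*(4314125 + (104663 + (1402 - 870)/((-870)*(1 - 6*(-870))))) = -3226818*(4314125 + (104663 - 1/870*532/(1 + 5220))) = -3226818*(4314125 + (104663 - 1/870*532/5221)) = -3226818*(4314125 + (104663 - 1/870*1/5221*532)) = -3226818*(4314125 + (104663 - 266/2271135)) = -3226818*(4314125 + 237703802239/2271135) = -3226818*10035664084114/2271135 = -10794420502857523084/757045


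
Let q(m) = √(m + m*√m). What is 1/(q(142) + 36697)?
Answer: 1/(36697 + √(142 + 142*√142)) ≈ 2.7218e-5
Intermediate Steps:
q(m) = √(m + m^(3/2))
1/(q(142) + 36697) = 1/(√(142 + 142^(3/2)) + 36697) = 1/(√(142 + 142*√142) + 36697) = 1/(36697 + √(142 + 142*√142))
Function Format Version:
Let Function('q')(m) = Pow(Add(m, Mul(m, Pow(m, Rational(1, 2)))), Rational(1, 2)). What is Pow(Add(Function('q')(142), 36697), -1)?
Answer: Pow(Add(36697, Pow(Add(142, Mul(142, Pow(142, Rational(1, 2)))), Rational(1, 2))), -1) ≈ 2.7218e-5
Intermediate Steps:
Function('q')(m) = Pow(Add(m, Pow(m, Rational(3, 2))), Rational(1, 2))
Pow(Add(Function('q')(142), 36697), -1) = Pow(Add(Pow(Add(142, Pow(142, Rational(3, 2))), Rational(1, 2)), 36697), -1) = Pow(Add(Pow(Add(142, Mul(142, Pow(142, Rational(1, 2)))), Rational(1, 2)), 36697), -1) = Pow(Add(36697, Pow(Add(142, Mul(142, Pow(142, Rational(1, 2)))), Rational(1, 2))), -1)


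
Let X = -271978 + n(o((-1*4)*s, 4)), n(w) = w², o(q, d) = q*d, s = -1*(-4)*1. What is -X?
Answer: 267882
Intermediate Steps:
s = 4 (s = 4*1 = 4)
o(q, d) = d*q
X = -267882 (X = -271978 + (4*(-1*4*4))² = -271978 + (4*(-4*4))² = -271978 + (4*(-16))² = -271978 + (-64)² = -271978 + 4096 = -267882)
-X = -1*(-267882) = 267882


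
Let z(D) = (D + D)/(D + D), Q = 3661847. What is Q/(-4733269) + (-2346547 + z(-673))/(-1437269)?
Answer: 5843774263031/6802980802361 ≈ 0.85900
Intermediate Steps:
z(D) = 1 (z(D) = (2*D)/((2*D)) = (2*D)*(1/(2*D)) = 1)
Q/(-4733269) + (-2346547 + z(-673))/(-1437269) = 3661847/(-4733269) + (-2346547 + 1)/(-1437269) = 3661847*(-1/4733269) - 2346546*(-1/1437269) = -3661847/4733269 + 2346546/1437269 = 5843774263031/6802980802361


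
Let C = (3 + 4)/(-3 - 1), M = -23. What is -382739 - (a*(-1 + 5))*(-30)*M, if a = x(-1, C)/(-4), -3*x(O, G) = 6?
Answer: -384119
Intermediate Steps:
C = -7/4 (C = 7/(-4) = 7*(-¼) = -7/4 ≈ -1.7500)
x(O, G) = -2 (x(O, G) = -⅓*6 = -2)
a = ½ (a = -2/(-4) = -2*(-¼) = ½ ≈ 0.50000)
-382739 - (a*(-1 + 5))*(-30)*M = -382739 - ((-1 + 5)/2)*(-30)*(-23) = -382739 - ((½)*4)*(-30)*(-23) = -382739 - 2*(-30)*(-23) = -382739 - (-60)*(-23) = -382739 - 1*1380 = -382739 - 1380 = -384119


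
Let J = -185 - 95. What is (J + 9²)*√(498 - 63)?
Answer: -199*√435 ≈ -4150.5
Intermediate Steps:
J = -280
(J + 9²)*√(498 - 63) = (-280 + 9²)*√(498 - 63) = (-280 + 81)*√435 = -199*√435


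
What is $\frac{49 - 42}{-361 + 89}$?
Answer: $- \frac{7}{272} \approx -0.025735$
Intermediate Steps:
$\frac{49 - 42}{-361 + 89} = \frac{7}{-272} = 7 \left(- \frac{1}{272}\right) = - \frac{7}{272}$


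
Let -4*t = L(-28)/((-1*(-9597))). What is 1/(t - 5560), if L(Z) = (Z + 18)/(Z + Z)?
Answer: -1074864/5976243845 ≈ -0.00017986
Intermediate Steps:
L(Z) = (18 + Z)/(2*Z) (L(Z) = (18 + Z)/((2*Z)) = (18 + Z)*(1/(2*Z)) = (18 + Z)/(2*Z))
t = -5/1074864 (t = -(1/2)*(18 - 28)/(-28)/(4*((-1*(-9597)))) = -(1/2)*(-1/28)*(-10)/(4*9597) = -5/(112*9597) = -1/4*5/268716 = -5/1074864 ≈ -4.6518e-6)
1/(t - 5560) = 1/(-5/1074864 - 5560) = 1/(-5976243845/1074864) = -1074864/5976243845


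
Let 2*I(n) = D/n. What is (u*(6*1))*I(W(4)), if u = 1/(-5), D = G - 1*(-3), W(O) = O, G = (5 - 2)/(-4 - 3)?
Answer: -27/70 ≈ -0.38571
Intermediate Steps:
G = -3/7 (G = 3/(-7) = 3*(-⅐) = -3/7 ≈ -0.42857)
D = 18/7 (D = -3/7 - 1*(-3) = -3/7 + 3 = 18/7 ≈ 2.5714)
I(n) = 9/(7*n) (I(n) = (18/(7*n))/2 = 9/(7*n))
u = -⅕ ≈ -0.20000
(u*(6*1))*I(W(4)) = (-6/5)*((9/7)/4) = (-⅕*6)*((9/7)*(¼)) = -6/5*9/28 = -27/70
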